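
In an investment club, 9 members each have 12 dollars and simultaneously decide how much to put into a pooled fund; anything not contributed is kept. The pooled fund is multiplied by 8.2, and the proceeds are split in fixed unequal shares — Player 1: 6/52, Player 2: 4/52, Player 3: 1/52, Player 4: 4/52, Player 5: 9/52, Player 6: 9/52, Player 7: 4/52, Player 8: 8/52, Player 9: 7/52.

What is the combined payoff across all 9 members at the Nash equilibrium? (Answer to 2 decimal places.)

Each unit j contributes comes back to j as 8.2 × (j's share), so j prefers to contribute only if that share exceeds 1/8.2 = 0.1220; otherwise keeping the unit dominates.
Player 5, Player 6, Player 8 and Player 9 clear that bar, contributing 12 each; the remaining 5 contribute 0. Total contributed: 48.
The pooled fund pays out 8.2 × 48 = 393.60 in total (split across the unequal shares, but the aggregate is all that matters for the group sum).
The 5 free-riders keep 12 each, adding 60. Group total = 60 + 393.60 = 453.60.

453.60 dollars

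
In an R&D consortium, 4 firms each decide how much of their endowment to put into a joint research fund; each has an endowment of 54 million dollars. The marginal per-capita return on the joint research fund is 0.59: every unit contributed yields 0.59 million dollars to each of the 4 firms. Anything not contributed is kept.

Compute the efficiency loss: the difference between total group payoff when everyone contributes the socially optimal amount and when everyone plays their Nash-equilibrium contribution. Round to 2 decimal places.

The private return per contributed unit is 0.59 < 1, so contributing 0 is dominant for every player. At the Nash equilibrium everyone keeps their 54, and the group total is 4 × 54 = 216.
Each contributed unit returns 2.360 to the group as a whole (0.59 to each of 4 players), which exceeds 1, so the social optimum is full contribution: group total = 2.360 × 216 = 509.76.
Efficiency loss = 509.76 − 216 = 293.76.

293.76 million dollars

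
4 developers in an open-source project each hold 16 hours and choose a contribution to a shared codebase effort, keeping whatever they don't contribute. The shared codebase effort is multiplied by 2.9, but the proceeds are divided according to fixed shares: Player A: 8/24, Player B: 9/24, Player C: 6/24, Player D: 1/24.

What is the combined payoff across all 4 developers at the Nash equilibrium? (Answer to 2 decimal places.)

94.40 hours

Each unit j contributes comes back to j as 2.9 × (j's share), so j prefers to contribute only if that share exceeds 1/2.9 = 0.3448; otherwise keeping the unit dominates.
Only Player B (9/24) clears that bar, contributing 16; the remaining 3 contribute 0. Total contributed: 16.
The shared codebase effort pays out 2.9 × 16 = 46.40 in total (split across the unequal shares, but the aggregate is all that matters for the group sum).
The 3 free-riders keep 16 each, adding 48. Group total = 48 + 46.40 = 94.40.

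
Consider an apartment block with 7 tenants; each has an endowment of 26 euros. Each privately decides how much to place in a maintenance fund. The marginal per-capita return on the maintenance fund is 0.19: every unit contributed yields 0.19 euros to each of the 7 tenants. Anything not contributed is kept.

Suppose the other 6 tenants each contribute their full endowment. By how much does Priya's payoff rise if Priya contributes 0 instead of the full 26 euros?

Switching from a contribution of 26 to 0 lets Priya keep an extra 26 euros, but lowers the maintenance fund by 26, which costs Priya their own share of that drop: 0.19 × 26 = 4.94.
Net gain = 26 − 4.94 = 21.06. The private return per contributed unit (0.19) is below 1, so free-riding is indeed the best response regardless of what the others do.

21.06 euros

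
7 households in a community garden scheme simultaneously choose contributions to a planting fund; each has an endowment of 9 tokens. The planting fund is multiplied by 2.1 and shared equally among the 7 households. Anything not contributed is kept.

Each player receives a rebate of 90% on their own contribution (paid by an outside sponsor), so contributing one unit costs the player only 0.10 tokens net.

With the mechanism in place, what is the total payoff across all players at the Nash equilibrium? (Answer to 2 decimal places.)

189.00 tokens

With the mechanism, a contributed unit returns (2.1/7) / 0.10 = 3.0000 per unit of net cost to the contributor — now above 1 — so contributing fully is weakly dominant for every player.
At the Nash equilibrium everyone contributes 9. Group total payoff = 7 × (9 × 0.90 + 2.1 × 9) = 189.00.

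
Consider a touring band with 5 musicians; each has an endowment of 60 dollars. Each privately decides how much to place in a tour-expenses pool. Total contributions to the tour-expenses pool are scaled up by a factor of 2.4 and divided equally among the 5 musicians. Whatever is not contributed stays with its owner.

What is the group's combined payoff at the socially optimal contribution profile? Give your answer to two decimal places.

Each contributed unit returns 2.400 to the group as a whole (0.4800 to each of 5 players), which exceeds 1, so the social optimum is full contribution: group total = 2.400 × 300 = 720.00.

720.00 dollars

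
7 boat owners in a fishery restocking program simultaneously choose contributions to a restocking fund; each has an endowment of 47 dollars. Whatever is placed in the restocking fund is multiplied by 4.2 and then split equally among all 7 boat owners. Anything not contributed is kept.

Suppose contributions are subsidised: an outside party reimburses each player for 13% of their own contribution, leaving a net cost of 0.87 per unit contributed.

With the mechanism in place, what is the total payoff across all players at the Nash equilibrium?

With the mechanism, a contributed unit returns (4.2/7) / 0.87 = 0.6897 per unit of net cost — still below 1 — so contributing 0 remains dominant for every player.
Everyone keeps their endowment and the group total is 7 × 47 = 329.

329.00 dollars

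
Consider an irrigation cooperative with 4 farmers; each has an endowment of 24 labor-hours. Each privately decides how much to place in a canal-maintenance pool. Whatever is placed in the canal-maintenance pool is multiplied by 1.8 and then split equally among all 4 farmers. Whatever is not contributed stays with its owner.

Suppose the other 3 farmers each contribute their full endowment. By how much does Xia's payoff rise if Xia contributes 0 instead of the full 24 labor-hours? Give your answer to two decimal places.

Switching from a contribution of 24 to 0 lets Xia keep an extra 24 labor-hours, but lowers the canal-maintenance pool by 24, which costs Xia their own share of that drop: 1.8/4 × 24 = 10.80.
Net gain = 24 − 10.80 = 13.20. The private return per contributed unit (0.4500) is below 1, so free-riding is indeed the best response regardless of what the others do.

13.20 labor-hours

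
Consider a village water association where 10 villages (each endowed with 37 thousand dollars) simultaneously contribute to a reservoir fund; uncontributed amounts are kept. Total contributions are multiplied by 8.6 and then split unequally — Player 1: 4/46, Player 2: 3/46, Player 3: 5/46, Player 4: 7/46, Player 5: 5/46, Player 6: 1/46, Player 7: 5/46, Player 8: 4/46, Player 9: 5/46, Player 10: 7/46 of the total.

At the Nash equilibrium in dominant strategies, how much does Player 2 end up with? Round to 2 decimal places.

For player j, contributing a unit is worthwhile iff 8.6 × (j's share) ≥ 1, i.e. iff j's share is at least 0.1163.
The shares above 0.1163 belong to Player 4 and Player 10, contributing 37 each; the remaining 8 contribute 0. Total contributed: 74.
Player 2 keeps 37 and receives 8.6 × 74 × 3/46 = 41.50 from the reservoir fund, for a payoff of 78.50.

78.50 thousand dollars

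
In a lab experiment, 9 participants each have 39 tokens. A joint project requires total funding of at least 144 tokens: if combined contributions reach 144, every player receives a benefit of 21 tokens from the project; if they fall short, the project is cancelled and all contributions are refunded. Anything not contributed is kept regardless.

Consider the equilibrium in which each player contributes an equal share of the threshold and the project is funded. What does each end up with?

Equal share of the threshold: 144/9 = 16.
At this profile no one gains by cutting their contribution: any cut drops the total below 144, the project is cancelled, contributions are refunded, and the deviator ends with 39, which is less than 39 − 16 + 21 = 44. Contributing more than 16 just wastes the excess. So contributing exactly 16 is a best response.
Each player's payoff: 39 − 16 + 21 = 44.

44 tokens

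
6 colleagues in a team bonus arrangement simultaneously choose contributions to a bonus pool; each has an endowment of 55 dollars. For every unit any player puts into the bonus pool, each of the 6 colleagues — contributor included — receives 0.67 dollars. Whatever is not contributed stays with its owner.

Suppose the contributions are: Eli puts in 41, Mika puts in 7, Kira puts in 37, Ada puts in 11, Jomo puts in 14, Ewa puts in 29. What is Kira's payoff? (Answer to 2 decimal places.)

Total contributed: 41 + 7 + 37 + 11 + 14 + 29 = 139.
Each receives 0.67 × 139 = 93.13 from the bonus pool.
Kira keeps 55 − 37 = 18, so Kira's payoff is 18 + 93.13 = 111.13.

111.13 dollars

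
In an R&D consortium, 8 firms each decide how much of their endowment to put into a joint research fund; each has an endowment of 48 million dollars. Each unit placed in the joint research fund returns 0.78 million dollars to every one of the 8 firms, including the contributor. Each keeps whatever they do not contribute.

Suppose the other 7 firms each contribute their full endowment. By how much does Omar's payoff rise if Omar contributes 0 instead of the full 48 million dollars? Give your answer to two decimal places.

Switching from a contribution of 48 to 0 lets Omar keep an extra 48 million dollars, but lowers the joint research fund by 48, which costs Omar their own share of that drop: 0.78 × 48 = 37.44.
Net gain = 48 − 37.44 = 10.56. The private return per contributed unit (0.78) is below 1, so free-riding is indeed the best response regardless of what the others do.

10.56 million dollars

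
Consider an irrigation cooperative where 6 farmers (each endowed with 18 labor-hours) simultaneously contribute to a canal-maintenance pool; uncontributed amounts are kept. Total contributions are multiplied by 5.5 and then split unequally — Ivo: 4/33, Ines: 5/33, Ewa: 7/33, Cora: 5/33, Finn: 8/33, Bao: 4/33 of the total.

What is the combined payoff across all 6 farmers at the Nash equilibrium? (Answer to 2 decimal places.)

Player j's private return per contributed unit is 5.5 × (j's share). Contributing is weakly dominant for j when that share is at least 1/5.5 = 0.1818, and contributing 0 is dominant otherwise.
Ewa and Finn are above the threshold, contributing 18 each; the remaining 4 contribute 0. Total contributed: 36.
The canal-maintenance pool pays out 5.5 × 36 = 198.00 in total (split across the unequal shares, but the aggregate is all that matters for the group sum).
The 4 free-riders keep 18 each, adding 72. Group total = 72 + 198.00 = 270.00.

270.00 labor-hours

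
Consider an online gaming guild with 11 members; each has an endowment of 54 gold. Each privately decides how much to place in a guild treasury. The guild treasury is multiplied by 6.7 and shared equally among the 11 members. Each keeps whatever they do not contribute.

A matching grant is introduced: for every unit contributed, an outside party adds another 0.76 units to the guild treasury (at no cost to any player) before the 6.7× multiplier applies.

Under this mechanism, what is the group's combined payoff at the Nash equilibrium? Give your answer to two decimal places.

With the mechanism, a contributed unit returns 6.7 × 1.76 / 11 = 1.0720 per unit of net cost to the contributor — now above 1 — so contributing fully is weakly dominant for every player.
So the Nash equilibrium is full contribution by all 11; the group earns 6.7 × 1.76 × 594 = 7004.45.

7004.45 gold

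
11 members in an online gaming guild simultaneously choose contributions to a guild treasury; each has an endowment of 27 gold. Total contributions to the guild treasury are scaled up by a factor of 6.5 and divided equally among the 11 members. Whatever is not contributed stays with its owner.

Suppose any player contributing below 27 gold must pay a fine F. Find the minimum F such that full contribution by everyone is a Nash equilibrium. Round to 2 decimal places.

11.05 gold

Given the others contribute fully, the best deviation is to contribute 0 (any partial contribution still incurs the fine and gives up units whose private return 0.5909 is below 1).
Deviating from 27 to 0 saves 27 gold but forfeits the deviator's share of the drop in the guild treasury: 6.5/11 × 27 = 15.95.
So the deviation gain is 27 − 15.95 = 11.05, and the fine must be at least 11.05 gold to wipe it out.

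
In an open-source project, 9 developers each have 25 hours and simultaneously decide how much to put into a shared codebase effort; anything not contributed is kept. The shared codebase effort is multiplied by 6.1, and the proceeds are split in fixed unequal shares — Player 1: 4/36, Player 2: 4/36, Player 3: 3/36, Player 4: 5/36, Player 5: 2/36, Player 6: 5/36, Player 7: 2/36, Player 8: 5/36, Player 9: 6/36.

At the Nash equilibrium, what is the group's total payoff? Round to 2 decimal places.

For player j, contributing a unit is worthwhile iff 6.1 × (j's share) ≥ 1, i.e. iff j's share is at least 0.1639.
Player 9 alone (share 6/36) is above the threshold, contributing 25; the remaining 8 contribute 0. Total contributed: 25.
The shared codebase effort pays out 6.1 × 25 = 152.50 in total (split across the unequal shares, but the aggregate is all that matters for the group sum).
The 8 free-riders keep 25 each, adding 200. Group total = 200 + 152.50 = 352.50.

352.50 hours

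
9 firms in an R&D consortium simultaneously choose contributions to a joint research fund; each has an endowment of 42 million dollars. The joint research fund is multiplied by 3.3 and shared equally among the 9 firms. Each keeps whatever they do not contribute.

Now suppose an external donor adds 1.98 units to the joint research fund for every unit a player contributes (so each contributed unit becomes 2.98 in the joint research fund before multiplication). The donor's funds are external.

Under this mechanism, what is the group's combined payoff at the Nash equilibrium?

3717.25 million dollars

The effective private return per unit is now 3.3 × 2.98 / 9 = 1.0927 > 1, so every player's dominant strategy flips to full contribution.
At the Nash equilibrium everyone contributes 42. Group total payoff = 3.3 × 2.98 × 378 = 3717.25.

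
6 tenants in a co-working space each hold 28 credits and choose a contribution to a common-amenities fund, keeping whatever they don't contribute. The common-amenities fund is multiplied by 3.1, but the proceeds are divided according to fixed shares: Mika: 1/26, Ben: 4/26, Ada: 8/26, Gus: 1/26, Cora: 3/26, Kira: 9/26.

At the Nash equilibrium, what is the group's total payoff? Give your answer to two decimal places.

Player j's private return per contributed unit is 3.1 × (j's share). Contributing is weakly dominant for j when that share is at least 1/3.1 = 0.3226, and contributing 0 is dominant otherwise.
The only share above 0.3226 is Kira's 9/26, contributing 28; the remaining 5 contribute 0. Total contributed: 28.
The common-amenities fund pays out 3.1 × 28 = 86.80 in total (split across the unequal shares, but the aggregate is all that matters for the group sum).
The 5 free-riders keep 28 each, adding 140. Group total = 140 + 86.80 = 226.80.

226.80 credits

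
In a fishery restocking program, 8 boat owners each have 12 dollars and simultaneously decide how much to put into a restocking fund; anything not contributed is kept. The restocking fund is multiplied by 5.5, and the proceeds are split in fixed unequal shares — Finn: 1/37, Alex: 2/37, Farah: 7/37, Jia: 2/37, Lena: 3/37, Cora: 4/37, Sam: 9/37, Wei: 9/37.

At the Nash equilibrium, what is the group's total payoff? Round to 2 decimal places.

258.00 dollars

Each unit j contributes comes back to j as 5.5 × (j's share), so j prefers to contribute only if that share exceeds 1/5.5 = 0.1818; otherwise keeping the unit dominates.
Farah, Sam and Wei clear that bar, contributing 12 each; the remaining 5 contribute 0. Total contributed: 36.
The restocking fund pays out 5.5 × 36 = 198.00 in total (split across the unequal shares, but the aggregate is all that matters for the group sum).
The 5 free-riders keep 12 each, adding 60. Group total = 60 + 198.00 = 258.00.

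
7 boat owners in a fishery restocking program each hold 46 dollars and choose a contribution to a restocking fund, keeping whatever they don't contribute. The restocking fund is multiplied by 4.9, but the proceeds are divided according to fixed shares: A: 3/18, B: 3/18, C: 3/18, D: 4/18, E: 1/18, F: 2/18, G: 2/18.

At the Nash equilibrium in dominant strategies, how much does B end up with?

83.57 dollars

Each unit j contributes comes back to j as 4.9 × (j's share), so j prefers to contribute only if that share exceeds 1/4.9 = 0.2041; otherwise keeping the unit dominates.
D alone (share 4/18) is above the threshold, contributing 46; the remaining 6 contribute 0. Total contributed: 46.
B keeps 46 and receives 4.9 × 46 × 3/18 = 37.57 from the restocking fund, for a payoff of 83.57.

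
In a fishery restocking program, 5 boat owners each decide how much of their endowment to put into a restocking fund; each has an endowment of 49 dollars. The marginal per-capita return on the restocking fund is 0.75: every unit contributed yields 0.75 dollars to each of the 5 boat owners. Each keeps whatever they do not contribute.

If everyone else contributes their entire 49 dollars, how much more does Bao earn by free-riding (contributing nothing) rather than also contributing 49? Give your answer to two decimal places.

12.25 dollars

Switching from a contribution of 49 to 0 lets Bao keep an extra 49 dollars, but lowers the restocking fund by 49, which costs Bao their own share of that drop: 0.75 × 49 = 36.75.
Net gain = 49 − 36.75 = 12.25. The private return per contributed unit (0.75) is below 1, so free-riding is indeed the best response regardless of what the others do.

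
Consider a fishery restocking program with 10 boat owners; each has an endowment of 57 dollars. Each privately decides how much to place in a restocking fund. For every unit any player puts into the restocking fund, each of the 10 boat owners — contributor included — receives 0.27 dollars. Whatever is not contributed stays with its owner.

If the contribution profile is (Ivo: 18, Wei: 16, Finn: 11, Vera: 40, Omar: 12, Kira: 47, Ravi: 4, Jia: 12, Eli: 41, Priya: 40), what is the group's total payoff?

Total contributed: 18 + 16 + 11 + 40 + 12 + 47 + 4 + 12 + 41 + 40 = 241; total kept: 10 × 57 − 241 = 329.
The restocking fund pays out 0.27 × 10 × 241 = 650.70 in aggregate.
Group total = 329 + 650.70 = 979.70.

979.70 dollars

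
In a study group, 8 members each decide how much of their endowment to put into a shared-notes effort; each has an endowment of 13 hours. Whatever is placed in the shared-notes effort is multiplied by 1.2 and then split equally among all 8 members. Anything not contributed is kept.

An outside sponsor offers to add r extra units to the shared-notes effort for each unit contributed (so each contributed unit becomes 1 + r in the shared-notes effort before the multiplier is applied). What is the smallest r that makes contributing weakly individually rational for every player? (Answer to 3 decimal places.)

5.667

With matching at rate r, one contributed unit becomes (1 + r) in the shared-notes effort and returns 1.2 × (1 + r) / 8 to the contributor.
Setting this equal to 1: 1 + r = 8/1.2 = 6.6667.
So the minimum matching rate is r = 6.6667 − 1 = 5.667.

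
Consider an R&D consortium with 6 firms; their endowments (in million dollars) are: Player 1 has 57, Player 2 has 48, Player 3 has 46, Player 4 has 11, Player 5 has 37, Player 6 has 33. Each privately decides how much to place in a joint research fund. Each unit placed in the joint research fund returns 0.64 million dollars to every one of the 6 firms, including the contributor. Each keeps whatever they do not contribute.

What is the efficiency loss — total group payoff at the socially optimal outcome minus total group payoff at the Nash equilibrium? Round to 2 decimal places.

The private return per contributed unit is 0.64 < 1 for everyone, so the Nash equilibrium is zero contribution and the group total is Σ E_j = 57 + 48 + 46 + 11 + 37 + 33 = 232.
Each contributed unit returns 3.840 to the group, so the social optimum is full contribution by everyone: group total = 3.840 × 232 = 890.88.
Efficiency loss = (3.840 − 1) × 232 = 658.88.

658.88 million dollars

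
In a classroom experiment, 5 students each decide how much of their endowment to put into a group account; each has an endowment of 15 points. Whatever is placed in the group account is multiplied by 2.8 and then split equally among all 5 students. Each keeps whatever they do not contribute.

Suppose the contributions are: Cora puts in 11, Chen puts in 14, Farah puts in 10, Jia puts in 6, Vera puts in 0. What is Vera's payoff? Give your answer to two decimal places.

Total contributed: 11 + 14 + 10 + 6 + 0 = 41.
Each receives 2.8 × 41 / 5 = 22.96 from the group account.
Vera keeps 15 − 0 = 15, so Vera's payoff is 15 + 22.96 = 37.96.

37.96 points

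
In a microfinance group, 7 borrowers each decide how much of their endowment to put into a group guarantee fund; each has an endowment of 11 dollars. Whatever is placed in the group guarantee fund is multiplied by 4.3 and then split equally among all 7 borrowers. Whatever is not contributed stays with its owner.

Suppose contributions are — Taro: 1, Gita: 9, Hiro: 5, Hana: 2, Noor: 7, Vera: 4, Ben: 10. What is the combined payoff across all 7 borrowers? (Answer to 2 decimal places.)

Total contributed: 1 + 9 + 5 + 2 + 7 + 4 + 10 = 38; total kept: 7 × 11 − 38 = 39.
The group guarantee fund pays out 4.3 × 38 = 163.40 in aggregate.
Group total = 39 + 163.40 = 202.40.

202.40 dollars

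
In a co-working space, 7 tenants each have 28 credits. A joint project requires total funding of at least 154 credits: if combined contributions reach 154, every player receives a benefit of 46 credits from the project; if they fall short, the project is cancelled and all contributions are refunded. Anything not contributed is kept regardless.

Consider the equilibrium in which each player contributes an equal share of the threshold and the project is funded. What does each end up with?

Equal share of the threshold: 154/7 = 22.
At this profile no one gains by cutting their contribution: any cut drops the total below 154, the project is cancelled, contributions are refunded, and the deviator ends with 28, which is less than 28 − 22 + 46 = 52. Contributing more than 22 just wastes the excess. So contributing exactly 22 is a best response.
Each player's payoff: 28 − 22 + 46 = 52.

52 credits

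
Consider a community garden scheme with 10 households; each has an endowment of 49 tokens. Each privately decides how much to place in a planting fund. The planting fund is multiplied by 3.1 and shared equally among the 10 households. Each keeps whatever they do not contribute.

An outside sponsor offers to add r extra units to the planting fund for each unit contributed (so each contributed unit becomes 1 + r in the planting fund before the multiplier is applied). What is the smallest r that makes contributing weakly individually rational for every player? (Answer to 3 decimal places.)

With matching at rate r, one contributed unit becomes (1 + r) in the planting fund and returns 3.1 × (1 + r) / 10 to the contributor.
Setting this equal to 1: 1 + r = 10/3.1 = 3.2258.
So the minimum matching rate is r = 3.2258 − 1 = 2.226.

2.226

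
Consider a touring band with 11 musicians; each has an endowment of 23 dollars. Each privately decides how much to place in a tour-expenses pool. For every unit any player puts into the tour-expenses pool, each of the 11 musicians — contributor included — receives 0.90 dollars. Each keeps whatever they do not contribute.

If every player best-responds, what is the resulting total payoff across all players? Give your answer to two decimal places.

The private return per contributed unit is 0.90 < 1, so contributing 0 is dominant for every player. At the Nash equilibrium everyone keeps their 23, and the group total is 11 × 23 = 253.

253.00 dollars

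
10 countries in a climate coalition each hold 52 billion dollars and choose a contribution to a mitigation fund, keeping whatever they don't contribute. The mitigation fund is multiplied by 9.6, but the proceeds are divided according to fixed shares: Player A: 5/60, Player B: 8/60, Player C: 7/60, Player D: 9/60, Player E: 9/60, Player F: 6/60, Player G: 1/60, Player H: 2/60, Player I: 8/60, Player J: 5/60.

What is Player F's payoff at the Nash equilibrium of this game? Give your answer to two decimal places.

301.60 billion dollars

For player j, contributing a unit is worthwhile iff 9.6 × (j's share) ≥ 1, i.e. iff j's share is at least 0.1042.
Player B, Player C, Player D, Player E and Player I clear that bar, contributing 52 each; the remaining 5 contribute 0. Total contributed: 260.
Player F keeps 52 and receives 9.6 × 260 × 6/60 = 249.60 from the mitigation fund, for a payoff of 301.60.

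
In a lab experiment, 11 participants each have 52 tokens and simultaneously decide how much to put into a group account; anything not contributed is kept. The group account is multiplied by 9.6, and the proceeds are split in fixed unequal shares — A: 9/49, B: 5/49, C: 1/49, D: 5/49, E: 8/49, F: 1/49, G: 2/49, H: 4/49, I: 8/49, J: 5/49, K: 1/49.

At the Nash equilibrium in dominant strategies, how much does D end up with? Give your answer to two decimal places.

204.82 tokens

Each unit j contributes comes back to j as 9.6 × (j's share), so j prefers to contribute only if that share exceeds 1/9.6 = 0.1042; otherwise keeping the unit dominates.
A, E and I are above the threshold, contributing 52 each; the remaining 8 contribute 0. Total contributed: 156.
D keeps 52 and receives 9.6 × 156 × 5/49 = 152.82 from the group account, for a payoff of 204.82.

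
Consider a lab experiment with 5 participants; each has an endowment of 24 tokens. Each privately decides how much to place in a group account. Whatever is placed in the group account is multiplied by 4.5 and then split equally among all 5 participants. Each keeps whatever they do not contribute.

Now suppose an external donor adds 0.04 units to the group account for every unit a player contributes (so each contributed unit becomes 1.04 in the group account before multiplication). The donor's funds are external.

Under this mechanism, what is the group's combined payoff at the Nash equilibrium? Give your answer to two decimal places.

120.00 tokens

With the mechanism, a contributed unit returns 4.5 × 1.04 / 5 = 0.9360 per unit of net cost — still below 1 — so contributing 0 remains dominant for every player.
At the Nash equilibrium no one contributes; group total payoff = 5 × 24 = 120.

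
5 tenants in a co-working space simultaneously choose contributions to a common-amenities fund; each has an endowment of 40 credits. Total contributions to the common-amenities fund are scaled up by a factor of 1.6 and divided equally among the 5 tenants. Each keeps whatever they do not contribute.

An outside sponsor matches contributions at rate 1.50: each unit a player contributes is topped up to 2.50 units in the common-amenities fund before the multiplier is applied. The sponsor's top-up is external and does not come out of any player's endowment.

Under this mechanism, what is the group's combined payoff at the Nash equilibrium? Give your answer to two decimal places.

With the mechanism, a contributed unit returns 1.6 × 2.50 / 5 = 0.8000 per unit of net cost — still below 1 — so contributing 0 remains dominant for every player.
At the Nash equilibrium no one contributes; group total payoff = 5 × 40 = 200.

200.00 credits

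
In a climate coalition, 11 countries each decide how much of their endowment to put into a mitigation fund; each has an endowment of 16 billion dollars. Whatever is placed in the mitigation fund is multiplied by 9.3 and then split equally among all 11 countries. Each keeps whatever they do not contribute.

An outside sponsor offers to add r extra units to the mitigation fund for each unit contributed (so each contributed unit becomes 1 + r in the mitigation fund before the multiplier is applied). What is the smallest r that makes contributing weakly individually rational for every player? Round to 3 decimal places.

With matching at rate r, one contributed unit becomes (1 + r) in the mitigation fund and returns 9.3 × (1 + r) / 11 to the contributor.
Setting this equal to 1: 1 + r = 11/9.3 = 1.1828.
So the minimum matching rate is r = 1.1828 − 1 = 0.183.

0.183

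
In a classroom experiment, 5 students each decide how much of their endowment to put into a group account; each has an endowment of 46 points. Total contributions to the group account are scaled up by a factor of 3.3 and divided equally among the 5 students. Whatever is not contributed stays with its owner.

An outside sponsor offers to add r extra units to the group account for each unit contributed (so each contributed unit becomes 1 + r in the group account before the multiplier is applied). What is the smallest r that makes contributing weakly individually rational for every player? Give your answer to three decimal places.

With matching at rate r, one contributed unit becomes (1 + r) in the group account and returns 3.3 × (1 + r) / 5 to the contributor.
Setting this equal to 1: 1 + r = 5/3.3 = 1.5152.
So the minimum matching rate is r = 1.5152 − 1 = 0.515.

0.515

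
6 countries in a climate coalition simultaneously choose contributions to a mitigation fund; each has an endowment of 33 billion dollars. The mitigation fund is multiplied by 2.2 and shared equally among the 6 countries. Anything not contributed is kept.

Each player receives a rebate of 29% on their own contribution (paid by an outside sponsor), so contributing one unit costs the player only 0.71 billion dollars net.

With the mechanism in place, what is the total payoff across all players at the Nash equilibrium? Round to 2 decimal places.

198.00 billion dollars

Even with the mechanism, each unit contributed returns only (2.2/6) / 0.71 = 0.5164 per unit of net cost, so contributing nothing is still dominant.
Everyone keeps their endowment and the group total is 6 × 33 = 198.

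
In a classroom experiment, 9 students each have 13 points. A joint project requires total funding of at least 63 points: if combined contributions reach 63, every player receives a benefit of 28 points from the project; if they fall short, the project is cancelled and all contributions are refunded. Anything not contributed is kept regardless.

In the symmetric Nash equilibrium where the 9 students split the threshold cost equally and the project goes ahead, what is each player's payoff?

Equal share of the threshold: 63/9 = 7.
At this profile no one gains by cutting their contribution: any cut drops the total below 63, the project is cancelled, contributions are refunded, and the deviator ends with 13, which is less than 13 − 7 + 28 = 34. Contributing more than 7 just wastes the excess. So contributing exactly 7 is a best response.
Each player's payoff: 13 − 7 + 28 = 34.

34 points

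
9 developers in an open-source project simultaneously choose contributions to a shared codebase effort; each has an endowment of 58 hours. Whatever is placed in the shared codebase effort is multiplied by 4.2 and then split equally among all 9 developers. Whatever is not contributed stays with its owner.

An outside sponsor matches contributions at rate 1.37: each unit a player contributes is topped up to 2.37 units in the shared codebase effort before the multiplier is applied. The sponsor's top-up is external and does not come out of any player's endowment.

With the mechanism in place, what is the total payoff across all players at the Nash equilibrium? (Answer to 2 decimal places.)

5195.99 hours

Under the mechanism each unit contributed yields 4.2 × 2.37 / 9 = 1.1060 back to its contributor per unit of net cost, which exceeds 1, making full contribution the dominant choice for everyone.
At the Nash equilibrium everyone contributes 58. Group total payoff = 4.2 × 2.37 × 522 = 5195.99.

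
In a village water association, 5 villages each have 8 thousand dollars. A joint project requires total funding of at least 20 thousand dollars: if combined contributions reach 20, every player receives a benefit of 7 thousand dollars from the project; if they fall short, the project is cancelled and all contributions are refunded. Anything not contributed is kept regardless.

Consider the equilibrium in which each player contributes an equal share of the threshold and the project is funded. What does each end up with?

11 thousand dollars

Equal share of the threshold: 20/5 = 4.
At this profile no one gains by cutting their contribution: any cut drops the total below 20, the project is cancelled, contributions are refunded, and the deviator ends with 8, which is less than 8 − 4 + 7 = 11. Contributing more than 4 just wastes the excess. So contributing exactly 4 is a best response.
Each player's payoff: 8 − 4 + 7 = 11.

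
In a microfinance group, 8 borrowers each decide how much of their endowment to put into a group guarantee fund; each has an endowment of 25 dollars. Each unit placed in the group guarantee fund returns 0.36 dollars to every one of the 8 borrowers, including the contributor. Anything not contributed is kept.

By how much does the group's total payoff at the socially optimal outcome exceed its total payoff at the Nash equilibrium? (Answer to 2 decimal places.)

376.00 dollars

The private return per contributed unit is 0.36 < 1, so contributing 0 is dominant for every player. At the Nash equilibrium everyone keeps their 25, and the group total is 8 × 25 = 200.
Each contributed unit returns 2.880 to the group as a whole (0.36 to each of 8 players), which exceeds 1, so the social optimum is full contribution: group total = 2.880 × 200 = 576.00.
Efficiency loss = 576.00 − 200 = 376.00.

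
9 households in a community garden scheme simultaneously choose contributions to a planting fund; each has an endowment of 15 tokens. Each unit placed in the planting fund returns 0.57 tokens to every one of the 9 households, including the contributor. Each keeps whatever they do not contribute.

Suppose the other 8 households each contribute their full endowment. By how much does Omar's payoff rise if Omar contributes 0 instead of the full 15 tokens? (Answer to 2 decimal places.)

6.45 tokens

Switching from a contribution of 15 to 0 lets Omar keep an extra 15 tokens, but lowers the planting fund by 15, which costs Omar their own share of that drop: 0.57 × 15 = 8.55.
Net gain = 15 − 8.55 = 6.45. The private return per contributed unit (0.57) is below 1, so free-riding is indeed the best response regardless of what the others do.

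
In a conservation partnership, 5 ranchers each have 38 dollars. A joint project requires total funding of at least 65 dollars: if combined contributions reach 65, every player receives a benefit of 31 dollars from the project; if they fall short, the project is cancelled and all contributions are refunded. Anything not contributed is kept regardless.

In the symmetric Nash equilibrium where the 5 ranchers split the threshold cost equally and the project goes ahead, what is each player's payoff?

56 dollars

Equal share of the threshold: 65/5 = 13.
At this profile no one gains by cutting their contribution: any cut drops the total below 65, the project is cancelled, contributions are refunded, and the deviator ends with 38, which is less than 38 − 13 + 31 = 56. Contributing more than 13 just wastes the excess. So contributing exactly 13 is a best response.
Each player's payoff: 38 − 13 + 31 = 56.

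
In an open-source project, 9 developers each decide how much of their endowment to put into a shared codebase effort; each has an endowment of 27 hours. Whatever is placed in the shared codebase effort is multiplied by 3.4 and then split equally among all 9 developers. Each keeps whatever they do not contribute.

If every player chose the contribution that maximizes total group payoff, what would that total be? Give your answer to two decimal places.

826.20 hours

Each contributed unit returns 3.400 to the group as a whole (0.3778 to each of 9 players), which exceeds 1, so the social optimum is full contribution: group total = 3.400 × 243 = 826.20.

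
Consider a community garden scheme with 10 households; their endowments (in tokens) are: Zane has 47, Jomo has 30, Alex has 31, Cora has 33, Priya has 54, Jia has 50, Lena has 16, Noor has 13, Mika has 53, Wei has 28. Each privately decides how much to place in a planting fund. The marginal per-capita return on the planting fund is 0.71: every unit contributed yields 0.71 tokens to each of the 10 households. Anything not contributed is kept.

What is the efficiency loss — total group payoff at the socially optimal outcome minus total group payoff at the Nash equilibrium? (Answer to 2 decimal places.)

The private return per contributed unit is 0.71 < 1 for everyone, so the Nash equilibrium is zero contribution and the group total is Σ E_j = 47 + 30 + 31 + 33 + 54 + 50 + 16 + 13 + 53 + 28 = 355.
Each contributed unit returns 7.100 to the group, so the social optimum is full contribution by everyone: group total = 7.100 × 355 = 2520.50.
Efficiency loss = (7.100 − 1) × 355 = 2165.50.

2165.50 tokens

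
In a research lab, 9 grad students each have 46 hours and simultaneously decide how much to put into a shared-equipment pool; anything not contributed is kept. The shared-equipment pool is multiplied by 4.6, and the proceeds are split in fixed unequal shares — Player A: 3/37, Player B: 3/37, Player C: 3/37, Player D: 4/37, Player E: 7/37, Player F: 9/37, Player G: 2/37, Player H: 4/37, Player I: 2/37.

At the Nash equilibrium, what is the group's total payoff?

579.60 hours

A player with share s gets back 4.6·s per unit contributed, so full contribution is dominant for anyone with s > 1/4.6 = 0.2174 and zero contribution is dominant for anyone below.
Player F alone (share 9/37) is above the threshold, contributing 46; the remaining 8 contribute 0. Total contributed: 46.
The shared-equipment pool pays out 4.6 × 46 = 211.60 in total (split across the unequal shares, but the aggregate is all that matters for the group sum).
The 8 free-riders keep 46 each, adding 368. Group total = 368 + 211.60 = 579.60.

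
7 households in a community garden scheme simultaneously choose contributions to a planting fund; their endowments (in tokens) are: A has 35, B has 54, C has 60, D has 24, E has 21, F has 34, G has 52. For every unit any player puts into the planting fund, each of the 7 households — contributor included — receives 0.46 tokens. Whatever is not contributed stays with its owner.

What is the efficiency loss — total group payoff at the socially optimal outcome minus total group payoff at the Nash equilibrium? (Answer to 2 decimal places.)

The private return per contributed unit is 0.46 < 1 for everyone, so the Nash equilibrium is zero contribution and the group total is Σ E_j = 35 + 54 + 60 + 24 + 21 + 34 + 52 = 280.
Each contributed unit returns 3.220 to the group, so the social optimum is full contribution by everyone: group total = 3.220 × 280 = 901.60.
Efficiency loss = (3.220 − 1) × 280 = 621.60.

621.60 tokens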